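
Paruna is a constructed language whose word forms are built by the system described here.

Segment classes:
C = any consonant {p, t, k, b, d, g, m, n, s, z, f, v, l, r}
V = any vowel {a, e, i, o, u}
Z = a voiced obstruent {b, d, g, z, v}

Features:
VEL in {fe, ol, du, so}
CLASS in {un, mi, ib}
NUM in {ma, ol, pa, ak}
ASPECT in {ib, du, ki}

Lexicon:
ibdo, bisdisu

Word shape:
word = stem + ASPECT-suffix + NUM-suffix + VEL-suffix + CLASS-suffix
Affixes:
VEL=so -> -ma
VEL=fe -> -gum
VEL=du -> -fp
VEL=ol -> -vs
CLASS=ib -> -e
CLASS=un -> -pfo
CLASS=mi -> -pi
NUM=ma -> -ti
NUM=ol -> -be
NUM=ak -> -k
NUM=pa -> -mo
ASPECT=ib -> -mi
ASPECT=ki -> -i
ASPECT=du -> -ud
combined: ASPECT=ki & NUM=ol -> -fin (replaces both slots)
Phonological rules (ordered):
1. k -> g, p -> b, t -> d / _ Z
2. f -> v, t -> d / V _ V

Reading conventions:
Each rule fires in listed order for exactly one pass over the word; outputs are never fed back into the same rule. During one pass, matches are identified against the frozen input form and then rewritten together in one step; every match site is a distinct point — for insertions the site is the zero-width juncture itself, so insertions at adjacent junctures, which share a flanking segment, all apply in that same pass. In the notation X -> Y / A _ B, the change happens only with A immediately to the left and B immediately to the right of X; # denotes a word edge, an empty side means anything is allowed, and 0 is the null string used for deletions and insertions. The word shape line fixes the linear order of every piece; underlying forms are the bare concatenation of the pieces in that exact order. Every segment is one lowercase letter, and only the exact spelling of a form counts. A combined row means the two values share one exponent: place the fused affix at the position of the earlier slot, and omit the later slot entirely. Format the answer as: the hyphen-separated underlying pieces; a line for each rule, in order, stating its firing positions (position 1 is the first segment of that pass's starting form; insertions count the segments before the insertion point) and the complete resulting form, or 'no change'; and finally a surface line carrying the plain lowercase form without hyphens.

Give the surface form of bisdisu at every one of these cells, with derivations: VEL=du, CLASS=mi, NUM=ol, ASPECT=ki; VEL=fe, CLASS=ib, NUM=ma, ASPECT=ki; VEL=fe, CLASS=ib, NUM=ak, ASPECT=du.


cell VEL=du, CLASS=mi, NUM=ol, ASPECT=ki:
underlying: bisdisu-fin-fp-pi
1. k -> g, p -> b, t -> d / _ Z: no change
2. f -> v, t -> d / V _ V: fires at position(s) 8: bisdisuvinfppi
surface: bisdisuvinfppi

cell VEL=fe, CLASS=ib, NUM=ma, ASPECT=ki:
underlying: bisdisu-i-ti-gum-e
1. k -> g, p -> b, t -> d / _ Z: no change
2. f -> v, t -> d / V _ V: fires at position(s) 9: bisdisuidigume
surface: bisdisuidigume

cell VEL=fe, CLASS=ib, NUM=ak, ASPECT=du:
underlying: bisdisu-ud-k-gum-e
1. k -> g, p -> b, t -> d / _ Z: fires at position(s) 10: bisdisuudggume
2. f -> v, t -> d / V _ V: no change
surface: bisdisuudggume


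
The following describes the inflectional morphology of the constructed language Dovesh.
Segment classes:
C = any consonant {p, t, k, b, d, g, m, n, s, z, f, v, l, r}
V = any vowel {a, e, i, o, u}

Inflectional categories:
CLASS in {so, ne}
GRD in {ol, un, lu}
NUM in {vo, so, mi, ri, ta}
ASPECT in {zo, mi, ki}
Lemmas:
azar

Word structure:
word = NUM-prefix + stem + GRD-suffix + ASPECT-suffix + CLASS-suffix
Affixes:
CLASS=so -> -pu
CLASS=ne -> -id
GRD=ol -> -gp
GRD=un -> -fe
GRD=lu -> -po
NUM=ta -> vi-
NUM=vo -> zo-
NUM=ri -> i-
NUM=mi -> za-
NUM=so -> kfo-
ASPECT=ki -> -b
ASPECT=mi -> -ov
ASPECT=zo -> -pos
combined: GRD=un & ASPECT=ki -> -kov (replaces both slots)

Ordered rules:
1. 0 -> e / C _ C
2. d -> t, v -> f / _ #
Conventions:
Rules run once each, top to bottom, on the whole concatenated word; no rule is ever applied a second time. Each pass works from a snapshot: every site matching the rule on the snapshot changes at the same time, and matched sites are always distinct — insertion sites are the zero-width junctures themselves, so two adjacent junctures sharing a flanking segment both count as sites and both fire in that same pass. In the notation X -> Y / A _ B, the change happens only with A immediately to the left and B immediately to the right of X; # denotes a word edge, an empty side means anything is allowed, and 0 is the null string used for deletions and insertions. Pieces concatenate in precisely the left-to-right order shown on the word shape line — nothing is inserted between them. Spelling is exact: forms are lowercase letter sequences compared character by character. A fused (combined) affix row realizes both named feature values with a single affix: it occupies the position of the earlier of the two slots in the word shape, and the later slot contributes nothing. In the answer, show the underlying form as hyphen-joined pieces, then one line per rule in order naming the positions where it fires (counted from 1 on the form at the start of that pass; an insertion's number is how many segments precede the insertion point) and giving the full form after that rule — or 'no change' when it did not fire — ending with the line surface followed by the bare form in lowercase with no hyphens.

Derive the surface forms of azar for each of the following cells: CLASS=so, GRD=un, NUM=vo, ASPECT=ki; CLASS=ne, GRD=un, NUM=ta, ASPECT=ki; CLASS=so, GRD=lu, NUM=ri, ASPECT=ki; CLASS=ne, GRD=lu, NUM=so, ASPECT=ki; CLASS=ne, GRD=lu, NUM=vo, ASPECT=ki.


cell CLASS=so, GRD=un, NUM=vo, ASPECT=ki:
underlying: zo-azar-kov-pu
1. 0 -> e / C _ C: inserts after position(s) 6, 9: zoazarekovepu
2. d -> t, v -> f / _ #: no change
surface: zoazarekovepu

cell CLASS=ne, GRD=un, NUM=ta, ASPECT=ki:
underlying: vi-azar-kov-id
1. 0 -> e / C _ C: inserts after position(s) 6: viazarekovid
2. d -> t, v -> f / _ #: fires at position(s) 12: viazarekovit
surface: viazarekovit

cell CLASS=so, GRD=lu, NUM=ri, ASPECT=ki:
underlying: i-azar-po-b-pu
1. 0 -> e / C _ C: inserts after position(s) 5, 8: iazarepobepu
2. d -> t, v -> f / _ #: no change
surface: iazarepobepu

cell CLASS=ne, GRD=lu, NUM=so, ASPECT=ki:
underlying: kfo-azar-po-b-id
1. 0 -> e / C _ C: inserts after position(s) 1, 7: kefoazarepobid
2. d -> t, v -> f / _ #: fires at position(s) 14: kefoazarepobit
surface: kefoazarepobit

cell CLASS=ne, GRD=lu, NUM=vo, ASPECT=ki:
underlying: zo-azar-po-b-id
1. 0 -> e / C _ C: inserts after position(s) 6: zoazarepobid
2. d -> t, v -> f / _ #: fires at position(s) 12: zoazarepobit
surface: zoazarepobit


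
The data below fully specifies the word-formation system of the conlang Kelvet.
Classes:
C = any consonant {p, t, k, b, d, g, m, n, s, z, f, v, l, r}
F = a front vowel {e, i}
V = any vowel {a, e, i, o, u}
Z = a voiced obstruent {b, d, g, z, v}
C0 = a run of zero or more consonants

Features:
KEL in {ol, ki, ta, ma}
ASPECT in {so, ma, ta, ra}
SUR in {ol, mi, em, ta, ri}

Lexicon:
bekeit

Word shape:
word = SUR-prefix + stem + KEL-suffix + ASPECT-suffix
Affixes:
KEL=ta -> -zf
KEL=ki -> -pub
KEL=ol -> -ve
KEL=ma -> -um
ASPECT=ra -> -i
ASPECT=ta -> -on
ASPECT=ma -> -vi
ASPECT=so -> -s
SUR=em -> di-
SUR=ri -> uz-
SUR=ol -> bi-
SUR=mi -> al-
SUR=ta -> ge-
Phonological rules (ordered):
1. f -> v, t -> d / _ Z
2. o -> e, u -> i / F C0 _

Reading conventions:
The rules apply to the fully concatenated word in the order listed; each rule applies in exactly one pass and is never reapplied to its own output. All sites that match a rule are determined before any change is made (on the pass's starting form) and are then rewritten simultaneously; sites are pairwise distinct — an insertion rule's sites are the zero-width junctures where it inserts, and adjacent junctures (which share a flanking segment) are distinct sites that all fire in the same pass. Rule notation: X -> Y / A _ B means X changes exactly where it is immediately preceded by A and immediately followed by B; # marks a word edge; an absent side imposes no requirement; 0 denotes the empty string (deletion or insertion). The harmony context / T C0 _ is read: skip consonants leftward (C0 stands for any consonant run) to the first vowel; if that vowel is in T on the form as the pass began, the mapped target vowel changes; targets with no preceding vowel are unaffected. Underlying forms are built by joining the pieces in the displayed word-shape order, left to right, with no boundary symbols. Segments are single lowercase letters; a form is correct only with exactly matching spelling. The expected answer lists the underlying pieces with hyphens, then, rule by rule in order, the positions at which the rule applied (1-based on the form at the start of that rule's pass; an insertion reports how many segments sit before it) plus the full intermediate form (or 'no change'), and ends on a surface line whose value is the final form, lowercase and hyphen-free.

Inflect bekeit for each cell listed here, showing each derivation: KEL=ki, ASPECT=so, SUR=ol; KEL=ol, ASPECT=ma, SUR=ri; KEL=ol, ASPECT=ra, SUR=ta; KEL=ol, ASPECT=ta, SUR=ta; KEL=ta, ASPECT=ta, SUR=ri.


cell KEL=ki, ASPECT=so, SUR=ol:
underlying: bi-bekeit-pub-s
1. f -> v, t -> d / _ Z: no change
2. o -> e, u -> i / F C0 _: fires at position(s) 10: bibekeitpibs
surface: bibekeitpibs

cell KEL=ol, ASPECT=ma, SUR=ri:
underlying: uz-bekeit-ve-vi
1. f -> v, t -> d / _ Z: fires at position(s) 8: uzbekeidvevi
2. o -> e, u -> i / F C0 _: no change
surface: uzbekeidvevi

cell KEL=ol, ASPECT=ra, SUR=ta:
underlying: ge-bekeit-ve-i
1. f -> v, t -> d / _ Z: fires at position(s) 8: gebekeidvei
2. o -> e, u -> i / F C0 _: no change
surface: gebekeidvei

cell KEL=ol, ASPECT=ta, SUR=ta:
underlying: ge-bekeit-ve-on
1. f -> v, t -> d / _ Z: fires at position(s) 8: gebekeidveon
2. o -> e, u -> i / F C0 _: fires at position(s) 11: gebekeidveen
surface: gebekeidveen

cell KEL=ta, ASPECT=ta, SUR=ri:
underlying: uz-bekeit-zf-on
1. f -> v, t -> d / _ Z: fires at position(s) 8: uzbekeidzfon
2. o -> e, u -> i / F C0 _: fires at position(s) 11: uzbekeidzfen
surface: uzbekeidzfen


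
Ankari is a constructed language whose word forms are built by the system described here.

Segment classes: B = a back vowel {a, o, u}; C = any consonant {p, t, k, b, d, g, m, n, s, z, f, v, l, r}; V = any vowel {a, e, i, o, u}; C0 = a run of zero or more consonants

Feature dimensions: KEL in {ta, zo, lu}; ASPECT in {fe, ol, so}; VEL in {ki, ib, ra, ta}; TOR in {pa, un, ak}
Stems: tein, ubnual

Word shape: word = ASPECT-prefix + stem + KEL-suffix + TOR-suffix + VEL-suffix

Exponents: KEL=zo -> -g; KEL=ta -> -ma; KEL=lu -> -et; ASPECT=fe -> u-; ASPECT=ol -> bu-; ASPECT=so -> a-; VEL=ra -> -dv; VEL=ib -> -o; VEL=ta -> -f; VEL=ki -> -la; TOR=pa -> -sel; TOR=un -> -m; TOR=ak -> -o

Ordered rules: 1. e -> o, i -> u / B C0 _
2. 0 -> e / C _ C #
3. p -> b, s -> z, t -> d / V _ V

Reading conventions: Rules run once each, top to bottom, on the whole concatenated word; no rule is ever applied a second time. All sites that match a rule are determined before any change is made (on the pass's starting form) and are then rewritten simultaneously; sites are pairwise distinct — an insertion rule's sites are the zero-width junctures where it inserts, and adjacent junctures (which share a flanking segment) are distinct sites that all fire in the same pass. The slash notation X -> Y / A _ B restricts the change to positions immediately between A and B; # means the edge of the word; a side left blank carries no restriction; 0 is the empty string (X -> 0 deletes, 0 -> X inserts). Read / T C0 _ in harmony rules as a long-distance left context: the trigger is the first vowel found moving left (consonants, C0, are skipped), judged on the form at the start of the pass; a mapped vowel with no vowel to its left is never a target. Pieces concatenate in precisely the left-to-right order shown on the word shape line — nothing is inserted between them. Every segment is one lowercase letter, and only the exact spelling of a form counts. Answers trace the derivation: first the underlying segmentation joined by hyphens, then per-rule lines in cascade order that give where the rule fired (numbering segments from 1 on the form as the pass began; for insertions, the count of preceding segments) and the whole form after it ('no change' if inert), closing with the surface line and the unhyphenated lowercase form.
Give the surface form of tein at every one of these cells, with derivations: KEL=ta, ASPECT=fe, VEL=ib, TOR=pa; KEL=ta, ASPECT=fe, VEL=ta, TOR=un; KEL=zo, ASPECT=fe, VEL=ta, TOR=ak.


cell KEL=ta, ASPECT=fe, VEL=ib, TOR=pa:
underlying: u-tein-ma-sel-o
1. e -> o, i -> u / B C0 _: fires at position(s) 3, 9: utoinmasolo
2. 0 -> e / C _ C #: no change
3. p -> b, s -> z, t -> d / V _ V: fires at position(s) 2, 8: udoinmazolo
surface: udoinmazolo

cell KEL=ta, ASPECT=fe, VEL=ta, TOR=un:
underlying: u-tein-ma-m-f
1. e -> o, i -> u / B C0 _: fires at position(s) 3: utoinmamf
2. 0 -> e / C _ C #: inserts after position(s) 8: utoinmamef
3. p -> b, s -> z, t -> d / V _ V: fires at position(s) 2: udoinmamef
surface: udoinmamef

cell KEL=zo, ASPECT=fe, VEL=ta, TOR=ak:
underlying: u-tein-g-o-f
1. e -> o, i -> u / B C0 _: fires at position(s) 3: utoingof
2. 0 -> e / C _ C #: no change
3. p -> b, s -> z, t -> d / V _ V: fires at position(s) 2: udoingof
surface: udoingof


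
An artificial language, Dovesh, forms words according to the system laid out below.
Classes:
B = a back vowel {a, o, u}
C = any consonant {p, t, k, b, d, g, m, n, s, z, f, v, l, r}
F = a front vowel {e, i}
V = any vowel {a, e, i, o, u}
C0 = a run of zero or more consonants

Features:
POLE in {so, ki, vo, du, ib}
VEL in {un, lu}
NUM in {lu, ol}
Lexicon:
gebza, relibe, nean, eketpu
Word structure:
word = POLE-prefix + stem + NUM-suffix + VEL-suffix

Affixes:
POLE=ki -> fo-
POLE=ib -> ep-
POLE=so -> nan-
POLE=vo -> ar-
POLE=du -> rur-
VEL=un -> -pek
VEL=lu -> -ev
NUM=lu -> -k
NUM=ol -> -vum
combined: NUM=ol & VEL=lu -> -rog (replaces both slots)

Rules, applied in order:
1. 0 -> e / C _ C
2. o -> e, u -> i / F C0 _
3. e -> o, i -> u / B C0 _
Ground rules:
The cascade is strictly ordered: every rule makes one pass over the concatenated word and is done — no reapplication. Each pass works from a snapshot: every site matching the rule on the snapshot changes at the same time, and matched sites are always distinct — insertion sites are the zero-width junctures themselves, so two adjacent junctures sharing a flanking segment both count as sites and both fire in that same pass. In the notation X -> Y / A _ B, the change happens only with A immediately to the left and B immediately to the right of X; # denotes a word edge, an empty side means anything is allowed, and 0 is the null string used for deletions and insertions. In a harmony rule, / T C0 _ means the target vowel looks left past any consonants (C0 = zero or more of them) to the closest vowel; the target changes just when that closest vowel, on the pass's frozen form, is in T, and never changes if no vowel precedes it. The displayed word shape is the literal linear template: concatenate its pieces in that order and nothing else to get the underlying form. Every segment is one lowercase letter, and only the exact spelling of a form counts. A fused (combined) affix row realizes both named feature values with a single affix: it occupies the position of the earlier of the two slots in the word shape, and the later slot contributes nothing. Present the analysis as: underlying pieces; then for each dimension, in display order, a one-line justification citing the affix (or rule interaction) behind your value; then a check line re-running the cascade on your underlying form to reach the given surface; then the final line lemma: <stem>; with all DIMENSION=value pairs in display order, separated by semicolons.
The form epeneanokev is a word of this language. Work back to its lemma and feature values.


underlying: ep-nean-k-ev
POLE=ib - signalled by the affix ep-
VEL=lu - signalled by the affix -ev
NUM=lu - signalled by the affix -k
check: epneankev -> epeneanekev -> epeneanekev -> epeneanokev
lemma: nean; POLE=ib; VEL=lu; NUM=lu


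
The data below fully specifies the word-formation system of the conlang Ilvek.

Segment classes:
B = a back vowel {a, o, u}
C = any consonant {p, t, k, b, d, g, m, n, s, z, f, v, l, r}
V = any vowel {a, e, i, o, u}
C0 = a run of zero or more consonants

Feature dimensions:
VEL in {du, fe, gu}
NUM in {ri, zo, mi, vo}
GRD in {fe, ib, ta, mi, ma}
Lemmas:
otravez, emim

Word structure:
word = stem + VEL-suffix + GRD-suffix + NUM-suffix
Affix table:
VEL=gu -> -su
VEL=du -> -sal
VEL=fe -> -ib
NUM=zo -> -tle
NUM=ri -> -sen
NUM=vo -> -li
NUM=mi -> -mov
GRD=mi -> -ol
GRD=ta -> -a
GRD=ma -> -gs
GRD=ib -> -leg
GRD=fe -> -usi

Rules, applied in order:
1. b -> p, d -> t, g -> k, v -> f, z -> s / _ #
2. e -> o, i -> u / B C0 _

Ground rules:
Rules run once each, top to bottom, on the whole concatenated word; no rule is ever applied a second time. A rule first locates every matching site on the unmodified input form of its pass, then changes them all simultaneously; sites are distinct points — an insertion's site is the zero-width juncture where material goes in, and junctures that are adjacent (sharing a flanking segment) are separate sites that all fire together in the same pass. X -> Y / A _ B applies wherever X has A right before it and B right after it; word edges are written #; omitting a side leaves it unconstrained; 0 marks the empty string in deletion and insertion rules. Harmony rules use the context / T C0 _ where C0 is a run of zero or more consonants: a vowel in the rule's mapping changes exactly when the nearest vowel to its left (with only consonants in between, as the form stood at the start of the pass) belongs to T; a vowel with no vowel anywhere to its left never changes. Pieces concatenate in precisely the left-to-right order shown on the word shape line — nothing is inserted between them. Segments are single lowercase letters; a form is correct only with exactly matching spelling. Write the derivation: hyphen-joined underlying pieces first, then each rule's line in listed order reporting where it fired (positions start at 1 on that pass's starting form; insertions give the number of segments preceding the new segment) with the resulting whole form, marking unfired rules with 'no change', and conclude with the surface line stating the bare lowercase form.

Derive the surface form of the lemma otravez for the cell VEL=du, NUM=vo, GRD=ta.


underlying: otravez-sal-a-li
1. b -> p, d -> t, g -> k, v -> f, z -> s / _ #: no change
2. e -> o, i -> u / B C0 _: fires at position(s) 6, 13: otravozsalalu
surface: otravozsalalu


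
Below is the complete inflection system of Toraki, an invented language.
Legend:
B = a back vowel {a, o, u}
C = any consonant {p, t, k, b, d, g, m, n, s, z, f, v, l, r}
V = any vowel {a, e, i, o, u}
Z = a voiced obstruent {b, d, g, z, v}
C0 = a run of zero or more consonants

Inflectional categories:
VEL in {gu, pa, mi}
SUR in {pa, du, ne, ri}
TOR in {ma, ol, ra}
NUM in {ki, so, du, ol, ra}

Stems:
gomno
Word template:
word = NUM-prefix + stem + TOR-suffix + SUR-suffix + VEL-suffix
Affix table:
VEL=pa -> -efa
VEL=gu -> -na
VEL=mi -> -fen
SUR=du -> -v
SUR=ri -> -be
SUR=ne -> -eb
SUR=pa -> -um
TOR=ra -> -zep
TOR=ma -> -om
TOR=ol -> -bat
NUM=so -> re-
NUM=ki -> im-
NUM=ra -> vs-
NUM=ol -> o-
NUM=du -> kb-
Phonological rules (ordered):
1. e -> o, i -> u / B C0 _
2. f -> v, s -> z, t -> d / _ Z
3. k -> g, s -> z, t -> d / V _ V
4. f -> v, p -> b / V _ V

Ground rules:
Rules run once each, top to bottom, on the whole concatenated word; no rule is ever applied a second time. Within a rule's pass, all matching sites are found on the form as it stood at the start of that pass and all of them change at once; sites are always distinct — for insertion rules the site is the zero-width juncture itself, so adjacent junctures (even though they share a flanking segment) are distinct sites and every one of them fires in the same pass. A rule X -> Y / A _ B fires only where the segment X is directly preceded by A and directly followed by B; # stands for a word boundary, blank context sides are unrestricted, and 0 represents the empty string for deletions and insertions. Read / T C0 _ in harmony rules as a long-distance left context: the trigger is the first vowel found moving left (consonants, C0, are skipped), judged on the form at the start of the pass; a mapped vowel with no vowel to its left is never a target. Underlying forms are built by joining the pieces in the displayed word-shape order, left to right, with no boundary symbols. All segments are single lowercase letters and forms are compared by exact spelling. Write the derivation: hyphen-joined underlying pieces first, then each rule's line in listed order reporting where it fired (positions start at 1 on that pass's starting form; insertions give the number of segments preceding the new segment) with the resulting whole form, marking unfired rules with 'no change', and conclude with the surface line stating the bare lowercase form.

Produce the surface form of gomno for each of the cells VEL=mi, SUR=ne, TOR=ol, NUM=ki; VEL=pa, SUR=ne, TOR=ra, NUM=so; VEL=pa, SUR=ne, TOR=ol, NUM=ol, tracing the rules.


cell VEL=mi, SUR=ne, TOR=ol, NUM=ki:
underlying: im-gomno-bat-eb-fen
1. e -> o, i -> u / B C0 _: fires at position(s) 11: imgomnobatobfen
2. f -> v, s -> z, t -> d / _ Z: no change
3. k -> g, s -> z, t -> d / V _ V: fires at position(s) 10: imgomnobadobfen
4. f -> v, p -> b / V _ V: no change
surface: imgomnobadobfen

cell VEL=pa, SUR=ne, TOR=ra, NUM=so:
underlying: re-gomno-zep-eb-efa
1. e -> o, i -> u / B C0 _: fires at position(s) 9: regomnozopebefa
2. f -> v, s -> z, t -> d / _ Z: no change
3. k -> g, s -> z, t -> d / V _ V: no change
4. f -> v, p -> b / V _ V: fires at position(s) 10, 14: regomnozobebeva
surface: regomnozobebeva

cell VEL=pa, SUR=ne, TOR=ol, NUM=ol:
underlying: o-gomno-bat-eb-efa
1. e -> o, i -> u / B C0 _: fires at position(s) 10: ogomnobatobefa
2. f -> v, s -> z, t -> d / _ Z: no change
3. k -> g, s -> z, t -> d / V _ V: fires at position(s) 9: ogomnobadobefa
4. f -> v, p -> b / V _ V: fires at position(s) 13: ogomnobadobeva
surface: ogomnobadobeva


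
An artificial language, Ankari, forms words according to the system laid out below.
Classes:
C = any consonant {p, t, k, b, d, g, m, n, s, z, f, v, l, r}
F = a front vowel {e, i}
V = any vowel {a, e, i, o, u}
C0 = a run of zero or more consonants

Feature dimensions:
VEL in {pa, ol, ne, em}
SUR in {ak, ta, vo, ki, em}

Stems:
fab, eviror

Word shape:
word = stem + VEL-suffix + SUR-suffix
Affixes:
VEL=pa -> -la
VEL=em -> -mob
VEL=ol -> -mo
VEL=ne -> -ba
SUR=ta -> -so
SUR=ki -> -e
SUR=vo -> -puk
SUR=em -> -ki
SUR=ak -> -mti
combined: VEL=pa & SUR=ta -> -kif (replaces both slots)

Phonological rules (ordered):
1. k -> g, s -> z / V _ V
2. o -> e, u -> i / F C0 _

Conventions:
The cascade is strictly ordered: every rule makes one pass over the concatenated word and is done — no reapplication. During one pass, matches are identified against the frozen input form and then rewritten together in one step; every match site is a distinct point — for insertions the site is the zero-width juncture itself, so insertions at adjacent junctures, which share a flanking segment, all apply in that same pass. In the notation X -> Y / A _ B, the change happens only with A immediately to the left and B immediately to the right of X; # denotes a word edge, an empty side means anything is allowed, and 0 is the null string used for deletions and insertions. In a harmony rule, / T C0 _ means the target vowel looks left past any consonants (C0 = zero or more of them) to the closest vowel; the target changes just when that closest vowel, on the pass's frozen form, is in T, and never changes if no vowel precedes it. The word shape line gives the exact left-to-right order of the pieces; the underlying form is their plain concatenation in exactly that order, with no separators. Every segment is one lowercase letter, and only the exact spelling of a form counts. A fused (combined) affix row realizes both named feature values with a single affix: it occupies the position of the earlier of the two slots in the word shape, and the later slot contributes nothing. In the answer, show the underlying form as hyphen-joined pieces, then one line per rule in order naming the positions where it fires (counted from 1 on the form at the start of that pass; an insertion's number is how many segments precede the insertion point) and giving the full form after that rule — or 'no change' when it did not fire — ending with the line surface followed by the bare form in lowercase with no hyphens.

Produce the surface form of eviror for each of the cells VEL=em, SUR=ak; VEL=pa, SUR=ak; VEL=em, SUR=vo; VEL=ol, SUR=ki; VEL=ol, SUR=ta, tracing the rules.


cell VEL=em, SUR=ak:
underlying: eviror-mob-mti
1. k -> g, s -> z / V _ V: no change
2. o -> e, u -> i / F C0 _: fires at position(s) 5: evirermobmti
surface: evirermobmti

cell VEL=pa, SUR=ak:
underlying: eviror-la-mti
1. k -> g, s -> z / V _ V: no change
2. o -> e, u -> i / F C0 _: fires at position(s) 5: evirerlamti
surface: evirerlamti

cell VEL=em, SUR=vo:
underlying: eviror-mob-puk
1. k -> g, s -> z / V _ V: no change
2. o -> e, u -> i / F C0 _: fires at position(s) 5: evirermobpuk
surface: evirermobpuk

cell VEL=ol, SUR=ki:
underlying: eviror-mo-e
1. k -> g, s -> z / V _ V: no change
2. o -> e, u -> i / F C0 _: fires at position(s) 5: evirermoe
surface: evirermoe

cell VEL=ol, SUR=ta:
underlying: eviror-mo-so
1. k -> g, s -> z / V _ V: fires at position(s) 9: evirormozo
2. o -> e, u -> i / F C0 _: fires at position(s) 5: evirermozo
surface: evirermozo


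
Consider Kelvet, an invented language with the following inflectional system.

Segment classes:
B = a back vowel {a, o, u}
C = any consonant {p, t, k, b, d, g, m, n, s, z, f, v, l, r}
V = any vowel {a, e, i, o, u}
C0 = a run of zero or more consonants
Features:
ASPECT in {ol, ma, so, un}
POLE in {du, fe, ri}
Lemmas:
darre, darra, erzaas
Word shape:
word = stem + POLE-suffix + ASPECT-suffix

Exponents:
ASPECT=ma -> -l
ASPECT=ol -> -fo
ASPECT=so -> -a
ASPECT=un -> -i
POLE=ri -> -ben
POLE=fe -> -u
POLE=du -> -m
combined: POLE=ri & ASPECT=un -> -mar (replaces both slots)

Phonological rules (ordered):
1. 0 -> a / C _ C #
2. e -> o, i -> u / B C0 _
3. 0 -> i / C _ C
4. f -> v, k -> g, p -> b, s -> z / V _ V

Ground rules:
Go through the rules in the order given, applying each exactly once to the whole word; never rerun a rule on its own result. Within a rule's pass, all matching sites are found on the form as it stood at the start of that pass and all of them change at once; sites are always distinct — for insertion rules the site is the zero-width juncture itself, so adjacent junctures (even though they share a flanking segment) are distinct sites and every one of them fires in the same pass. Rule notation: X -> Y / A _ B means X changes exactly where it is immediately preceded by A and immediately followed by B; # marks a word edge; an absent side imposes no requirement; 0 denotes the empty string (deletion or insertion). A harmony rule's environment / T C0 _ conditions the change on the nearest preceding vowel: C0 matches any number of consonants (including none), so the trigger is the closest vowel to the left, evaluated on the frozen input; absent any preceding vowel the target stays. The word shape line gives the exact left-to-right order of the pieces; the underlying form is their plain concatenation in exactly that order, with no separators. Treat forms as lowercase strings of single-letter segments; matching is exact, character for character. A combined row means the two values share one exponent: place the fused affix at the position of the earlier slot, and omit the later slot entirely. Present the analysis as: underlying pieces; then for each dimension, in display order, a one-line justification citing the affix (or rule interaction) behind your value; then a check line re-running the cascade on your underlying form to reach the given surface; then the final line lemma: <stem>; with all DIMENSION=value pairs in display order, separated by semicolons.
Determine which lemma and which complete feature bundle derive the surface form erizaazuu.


underlying: erzaas-u-i
ASPECT=un - signalled by the affix -i
POLE=fe - signalled by the affix -u
check: erzaasui -> erzaasui -> erzaasuu -> erizaasuu -> erizaazuu
lemma: erzaas; ASPECT=un; POLE=fe


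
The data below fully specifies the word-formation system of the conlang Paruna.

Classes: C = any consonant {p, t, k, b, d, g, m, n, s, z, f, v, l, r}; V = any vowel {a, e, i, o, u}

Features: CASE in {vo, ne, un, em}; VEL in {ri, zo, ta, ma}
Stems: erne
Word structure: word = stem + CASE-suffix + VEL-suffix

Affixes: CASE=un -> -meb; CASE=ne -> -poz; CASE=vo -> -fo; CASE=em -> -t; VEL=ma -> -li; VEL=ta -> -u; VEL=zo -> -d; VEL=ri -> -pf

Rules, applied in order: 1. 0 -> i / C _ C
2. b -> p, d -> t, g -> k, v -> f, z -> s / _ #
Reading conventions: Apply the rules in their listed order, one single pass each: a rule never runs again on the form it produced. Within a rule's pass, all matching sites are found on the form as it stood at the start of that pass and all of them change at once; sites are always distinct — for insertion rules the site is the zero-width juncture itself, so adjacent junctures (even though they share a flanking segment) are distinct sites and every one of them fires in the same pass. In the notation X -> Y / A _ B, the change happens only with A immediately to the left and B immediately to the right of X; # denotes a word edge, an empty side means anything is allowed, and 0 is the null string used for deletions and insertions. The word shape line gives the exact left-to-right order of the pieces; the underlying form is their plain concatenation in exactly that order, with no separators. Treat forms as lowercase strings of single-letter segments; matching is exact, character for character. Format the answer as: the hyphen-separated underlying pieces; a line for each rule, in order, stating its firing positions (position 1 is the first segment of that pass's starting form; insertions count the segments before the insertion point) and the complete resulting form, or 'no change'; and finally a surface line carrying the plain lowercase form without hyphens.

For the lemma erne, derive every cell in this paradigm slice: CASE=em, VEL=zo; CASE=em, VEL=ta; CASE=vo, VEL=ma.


cell CASE=em, VEL=zo:
underlying: erne-t-d
1. 0 -> i / C _ C: inserts after position(s) 2, 5: erinetid
2. b -> p, d -> t, g -> k, v -> f, z -> s / _ #: fires at position(s) 8: erinetit
surface: erinetit

cell CASE=em, VEL=ta:
underlying: erne-t-u
1. 0 -> i / C _ C: inserts after position(s) 2: erinetu
2. b -> p, d -> t, g -> k, v -> f, z -> s / _ #: no change
surface: erinetu

cell CASE=vo, VEL=ma:
underlying: erne-fo-li
1. 0 -> i / C _ C: inserts after position(s) 2: erinefoli
2. b -> p, d -> t, g -> k, v -> f, z -> s / _ #: no change
surface: erinefoli


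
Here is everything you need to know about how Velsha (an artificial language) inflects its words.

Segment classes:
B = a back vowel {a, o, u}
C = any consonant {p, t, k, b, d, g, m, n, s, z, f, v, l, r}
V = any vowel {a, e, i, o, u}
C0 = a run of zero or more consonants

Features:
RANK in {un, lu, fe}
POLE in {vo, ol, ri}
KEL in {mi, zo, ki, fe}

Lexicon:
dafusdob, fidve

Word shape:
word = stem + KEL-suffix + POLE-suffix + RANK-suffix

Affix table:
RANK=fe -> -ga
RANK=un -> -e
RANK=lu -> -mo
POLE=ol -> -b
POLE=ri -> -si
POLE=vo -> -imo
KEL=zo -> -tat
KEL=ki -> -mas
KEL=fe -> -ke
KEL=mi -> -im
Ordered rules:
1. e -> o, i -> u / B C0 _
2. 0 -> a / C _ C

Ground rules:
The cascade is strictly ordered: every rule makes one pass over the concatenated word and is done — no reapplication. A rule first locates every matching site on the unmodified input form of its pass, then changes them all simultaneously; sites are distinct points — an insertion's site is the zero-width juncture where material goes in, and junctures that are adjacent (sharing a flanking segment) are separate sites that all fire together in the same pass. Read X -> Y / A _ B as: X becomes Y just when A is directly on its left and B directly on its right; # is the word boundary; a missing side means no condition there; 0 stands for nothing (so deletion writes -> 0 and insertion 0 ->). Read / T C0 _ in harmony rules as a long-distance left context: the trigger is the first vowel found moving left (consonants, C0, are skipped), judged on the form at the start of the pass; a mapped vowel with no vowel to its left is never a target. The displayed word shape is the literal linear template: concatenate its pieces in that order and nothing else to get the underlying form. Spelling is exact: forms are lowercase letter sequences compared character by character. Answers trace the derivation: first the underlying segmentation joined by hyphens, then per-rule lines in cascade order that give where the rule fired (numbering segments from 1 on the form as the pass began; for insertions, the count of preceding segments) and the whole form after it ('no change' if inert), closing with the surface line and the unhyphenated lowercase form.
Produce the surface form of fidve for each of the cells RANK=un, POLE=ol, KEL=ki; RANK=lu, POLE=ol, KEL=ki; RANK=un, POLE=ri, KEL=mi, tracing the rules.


cell RANK=un, POLE=ol, KEL=ki:
underlying: fidve-mas-b-e
1. e -> o, i -> u / B C0 _: fires at position(s) 10: fidvemasbo
2. 0 -> a / C _ C: inserts after position(s) 3, 8: fidavemasabo
surface: fidavemasabo

cell RANK=lu, POLE=ol, KEL=ki:
underlying: fidve-mas-b-mo
1. e -> o, i -> u / B C0 _: no change
2. 0 -> a / C _ C: inserts after position(s) 3, 8, 9: fidavemasabamo
surface: fidavemasabamo

cell RANK=un, POLE=ri, KEL=mi:
underlying: fidve-im-si-e
1. e -> o, i -> u / B C0 _: no change
2. 0 -> a / C _ C: inserts after position(s) 3, 7: fidaveimasie
surface: fidaveimasie


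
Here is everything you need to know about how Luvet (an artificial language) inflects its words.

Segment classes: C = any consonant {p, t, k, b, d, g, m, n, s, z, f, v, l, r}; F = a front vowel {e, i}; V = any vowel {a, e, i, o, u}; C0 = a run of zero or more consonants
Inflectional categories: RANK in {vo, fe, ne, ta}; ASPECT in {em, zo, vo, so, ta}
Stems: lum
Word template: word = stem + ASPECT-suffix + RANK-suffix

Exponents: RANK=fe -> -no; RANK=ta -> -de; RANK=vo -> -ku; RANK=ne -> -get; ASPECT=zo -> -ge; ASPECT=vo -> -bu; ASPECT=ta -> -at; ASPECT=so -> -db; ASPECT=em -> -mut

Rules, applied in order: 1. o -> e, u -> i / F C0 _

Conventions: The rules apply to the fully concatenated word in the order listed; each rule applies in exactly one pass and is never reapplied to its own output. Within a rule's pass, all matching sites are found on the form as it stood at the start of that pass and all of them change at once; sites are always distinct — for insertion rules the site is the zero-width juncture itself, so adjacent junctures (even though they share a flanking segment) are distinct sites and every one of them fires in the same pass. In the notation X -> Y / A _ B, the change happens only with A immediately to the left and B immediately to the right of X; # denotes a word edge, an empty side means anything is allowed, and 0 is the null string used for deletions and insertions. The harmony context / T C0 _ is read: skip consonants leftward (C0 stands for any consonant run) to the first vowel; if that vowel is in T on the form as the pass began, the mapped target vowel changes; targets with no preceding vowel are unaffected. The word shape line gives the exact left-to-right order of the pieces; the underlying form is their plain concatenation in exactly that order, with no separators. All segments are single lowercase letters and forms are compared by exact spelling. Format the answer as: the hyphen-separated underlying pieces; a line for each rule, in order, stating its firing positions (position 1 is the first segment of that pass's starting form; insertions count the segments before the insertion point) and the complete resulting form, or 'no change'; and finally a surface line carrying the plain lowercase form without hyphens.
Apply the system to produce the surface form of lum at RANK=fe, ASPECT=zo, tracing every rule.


underlying: lum-ge-no
1. o -> e, u -> i / F C0 _: fires at position(s) 7: lumgene
surface: lumgene


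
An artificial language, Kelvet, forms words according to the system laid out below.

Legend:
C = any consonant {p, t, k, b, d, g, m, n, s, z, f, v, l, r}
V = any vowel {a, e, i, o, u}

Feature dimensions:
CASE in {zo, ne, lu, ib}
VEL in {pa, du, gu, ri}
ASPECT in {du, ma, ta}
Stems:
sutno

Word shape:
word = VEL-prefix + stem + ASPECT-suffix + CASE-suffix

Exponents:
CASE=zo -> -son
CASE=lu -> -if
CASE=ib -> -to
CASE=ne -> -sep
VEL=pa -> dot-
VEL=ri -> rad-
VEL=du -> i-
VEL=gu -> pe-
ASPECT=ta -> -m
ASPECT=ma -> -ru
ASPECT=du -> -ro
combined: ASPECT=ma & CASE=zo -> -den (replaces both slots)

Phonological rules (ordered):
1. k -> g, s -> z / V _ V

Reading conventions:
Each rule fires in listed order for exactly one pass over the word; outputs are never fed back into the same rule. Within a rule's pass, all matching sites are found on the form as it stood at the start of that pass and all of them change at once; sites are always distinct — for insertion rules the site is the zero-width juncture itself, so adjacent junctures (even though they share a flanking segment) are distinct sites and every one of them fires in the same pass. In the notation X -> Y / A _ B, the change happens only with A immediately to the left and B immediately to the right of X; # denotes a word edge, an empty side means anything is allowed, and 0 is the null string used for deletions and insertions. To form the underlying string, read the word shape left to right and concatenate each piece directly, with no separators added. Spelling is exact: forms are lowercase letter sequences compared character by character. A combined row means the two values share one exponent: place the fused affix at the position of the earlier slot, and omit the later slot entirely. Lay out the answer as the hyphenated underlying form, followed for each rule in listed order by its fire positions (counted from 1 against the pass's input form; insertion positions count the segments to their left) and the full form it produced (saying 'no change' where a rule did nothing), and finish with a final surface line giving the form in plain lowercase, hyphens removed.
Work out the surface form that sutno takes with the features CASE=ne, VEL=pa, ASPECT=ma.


underlying: dot-sutno-ru-sep
1. k -> g, s -> z / V _ V: fires at position(s) 11: dotsutnoruzep
surface: dotsutnoruzep


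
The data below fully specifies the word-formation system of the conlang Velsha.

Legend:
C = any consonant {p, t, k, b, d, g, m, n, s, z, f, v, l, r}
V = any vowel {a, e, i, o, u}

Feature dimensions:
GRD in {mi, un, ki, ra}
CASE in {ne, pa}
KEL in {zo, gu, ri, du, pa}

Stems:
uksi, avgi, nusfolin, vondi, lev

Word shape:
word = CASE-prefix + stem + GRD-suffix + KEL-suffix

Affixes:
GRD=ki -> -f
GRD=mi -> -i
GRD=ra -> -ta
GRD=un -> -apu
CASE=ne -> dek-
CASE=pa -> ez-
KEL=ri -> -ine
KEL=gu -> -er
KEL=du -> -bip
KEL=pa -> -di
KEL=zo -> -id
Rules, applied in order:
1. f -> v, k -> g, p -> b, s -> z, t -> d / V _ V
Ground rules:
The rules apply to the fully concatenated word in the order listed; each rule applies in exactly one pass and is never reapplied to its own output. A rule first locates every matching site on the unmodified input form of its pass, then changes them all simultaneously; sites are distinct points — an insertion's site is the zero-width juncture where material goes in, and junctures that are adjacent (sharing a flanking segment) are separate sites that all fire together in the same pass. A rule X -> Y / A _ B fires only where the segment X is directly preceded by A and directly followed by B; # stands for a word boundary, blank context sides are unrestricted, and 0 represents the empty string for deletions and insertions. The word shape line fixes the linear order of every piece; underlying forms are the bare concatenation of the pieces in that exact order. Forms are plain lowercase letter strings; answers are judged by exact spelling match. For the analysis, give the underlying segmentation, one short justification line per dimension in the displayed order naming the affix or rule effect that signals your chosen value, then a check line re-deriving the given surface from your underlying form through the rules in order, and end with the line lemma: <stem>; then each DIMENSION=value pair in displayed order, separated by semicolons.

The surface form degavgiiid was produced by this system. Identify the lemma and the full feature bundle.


underlying: dek-avgi-i-id
GRD=mi - signalled by the affix -i
CASE=ne - signalled by the affix dek-
KEL=zo - signalled by the affix -id
check: dekavgiiid -> degavgiiid
lemma: avgi; GRD=mi; CASE=ne; KEL=zo
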